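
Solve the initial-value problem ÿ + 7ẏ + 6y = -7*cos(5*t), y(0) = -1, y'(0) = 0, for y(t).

y = -245*sin(5*t)/1586 - 149*exp(-t)/130 + 19*exp(-6*t)/305 + 133*cos(5*t)/1586

Characteristic equation r² + 7r + 6 = 0 factors as (r + 6)(r + 1) = 0, so r = -6, -1.
Hence y_h = C1*exp(-6*t) + C2*exp(-t).
Try y_p = A*cos(5*t) + B*sin(5*t). Substituting and equating the coefficients of cos(5t) and sin(5t) gives A = 133/1586, B = -245/1586, so y_p = -245*sin(5*t)/1586 + 133*cos(5*t)/1586.
General solution: y = -245*sin(5*t)/1586 + 133*cos(5*t)/1586 + C1*exp(-6*t) + C2*exp(-t).
Apply the initial conditions: y(0) = 133/1586 + C1 + C2 = -1 and y'(0) = -1225/1586 - C2 - 6*C1 = 0. Solving gives C1 = 19/305, C2 = -149/130.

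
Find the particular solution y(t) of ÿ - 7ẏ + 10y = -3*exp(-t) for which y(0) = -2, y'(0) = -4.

y = -5*exp(2*t)/3 - exp(-t)/6 - exp(5*t)/6

Characteristic equation r² - 7r + 10 = 0 factors as (r - 2)(r - 5) = 0, so r = 2, 5.
Hence y_h = C1*exp(2*t) + C2*exp(5*t).
Try y_p = A*exp(-t). Substituting into the equation and dividing by exp(-t) gives A = -1/6, so y_p = -exp(-t)/6.
General solution: y = -exp(-t)/6 + C1*exp(2*t) + C2*exp(5*t).
Apply the initial conditions: y(0) = -1/6 + C1 + C2 = -2 and y'(0) = 1/6 + 2*C1 + 5*C2 = -4. Solving gives C1 = -5/3, C2 = -1/6.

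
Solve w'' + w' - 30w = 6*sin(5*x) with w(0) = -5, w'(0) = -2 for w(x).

w = -1433*exp(-6*x)/671 - 157*exp(5*x)/55 - 33*sin(5*x)/305 - 3*cos(5*x)/305

Characteristic equation r² + r - 30 = 0 factors as (r + 6)(r - 5) = 0, so r = -6, 5.
Hence w_h = C1*exp(-6*x) + C2*exp(5*x).
Try w_p = A*cos(5*x) + B*sin(5*x). Substituting and equating the coefficients of cos(5x) and sin(5x) gives A = -3/305, B = -33/305, so w_p = -33*sin(5*x)/305 - 3*cos(5*x)/305.
General solution: w = -33*sin(5*x)/305 - 3*cos(5*x)/305 + C1*exp(-6*x) + C2*exp(5*x).
Apply the initial conditions: w(0) = -3/305 + C1 + C2 = -5 and w'(0) = -33/61 - 6*C1 + 5*C2 = -2. Solving gives C1 = -1433/671, C2 = -157/55.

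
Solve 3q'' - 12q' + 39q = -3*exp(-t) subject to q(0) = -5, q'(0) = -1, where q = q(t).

q = -exp(-t)/18 - 89*cos(3*t)*exp(2*t)/18 + 53*exp(2*t)*sin(3*t)/18

Divide through by 3: q'' - 4q' + 13q = -exp(-t).
Characteristic equation r² - 4r + 13 = 0 has discriminant (-4)² - 4·(13) = -36 < 0, so r = 2 ± 3i.
Hence q_h = C1*cos(3*t)*exp(2*t) + C2*exp(2*t)*sin(3*t).
Try q_p = A*exp(-t). Substituting into the equation and dividing by exp(-t) gives A = -1/18, so q_p = -exp(-t)/18.
General solution: q = -exp(-t)/18 + C1*cos(3*t)*exp(2*t) + C2*exp(2*t)*sin(3*t).
Apply the initial conditions: q(0) = -1/18 + C1 = -5 and q'(0) = 1/18 + 2*C1 + 3*C2 = -1. Solving gives C1 = -89/18, C2 = 53/18.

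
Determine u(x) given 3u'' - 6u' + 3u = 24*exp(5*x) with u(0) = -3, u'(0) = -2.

u = exp(5*x)/2 - 7*exp(x)/2 - x*exp(x)

Divide through by 3: u'' - 2u' + u = 8*exp(5*x).
Characteristic equation r² - 2r + 1 = 0 has discriminant (-2)² - 4·(1) = 0, so r = 1 is a repeated root.
Hence u_h = (C1 + C2*x)*exp(x).
Try u_p = A*exp(5*x). Substituting into the equation and dividing by exp(5*x) gives A = 1/2, so u_p = exp(5*x)/2.
General solution: u = exp(5*x)/2 + C1*exp(x) + C2*x*exp(x).
Apply the initial conditions: u(0) = 1/2 + C1 = -3 and u'(0) = 5/2 + C1 + C2 = -2. Solving gives C1 = -7/2, C2 = -1.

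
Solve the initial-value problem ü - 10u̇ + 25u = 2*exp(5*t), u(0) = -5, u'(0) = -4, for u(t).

Characteristic equation r² - 10r + 25 = 0 has discriminant (-10)² - 4·(25) = 0, so r = 5 is a repeated root.
Hence u_h = (C1 + C2*t)*exp(5*t).
Since exp(5*t) solves the homogeneous equation (r = 5 is a root of multiplicity 2), multiply the trial by t^2. Try u_p = A*t^2*exp(5*t). Substituting into the equation and dividing by exp(5*t) gives A = 1, so u_p = t^2*exp(5*t).
General solution: u = C1*exp(5*t) + t^2*exp(5*t) + C2*t*exp(5*t).
Apply the initial conditions: u(0) = C1 = -5 and u'(0) = C2 + 5*C1 = -4. Solving gives C1 = -5, C2 = 21.

u = -5*exp(5*t) + t**2*exp(5*t) + 21*t*exp(5*t)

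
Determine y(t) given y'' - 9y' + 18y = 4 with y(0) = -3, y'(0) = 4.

Characteristic equation r² - 9r + 18 = 0 factors as (r - 6)(r - 3) = 0, so r = 6, 3.
Hence y_h = C1*exp(6*t) + C2*exp(3*t).
For the particular solution try y_p = A0. Substituting and matching coefficients of each power of t gives A0 = 2/9, so y_p = 2/9.
General solution: y = 2/9 + C1*exp(6*t) + C2*exp(3*t).
Apply the initial conditions: y(0) = 2/9 + C1 + C2 = -3 and y'(0) = 3*C2 + 6*C1 = 4. Solving gives C1 = 41/9, C2 = -70/9.

y = 2/9 - 70*exp(3*t)/9 + 41*exp(6*t)/9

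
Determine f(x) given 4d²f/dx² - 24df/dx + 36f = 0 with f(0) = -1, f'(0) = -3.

Divide through by 4: f'' - 6f' + 9f = 0.
Characteristic equation r² - 6r + 9 = 0 has discriminant (-6)² - 4·(9) = 0, so r = 3 is a repeated root.
Hence f_h = (C1 + C2*x)*exp(3*x).
Apply the initial conditions: f(0) = C1 = -1 and f'(0) = C2 + 3*C1 = -3. Solving gives C1 = -1, C2 = 0.

f = -exp(3*x)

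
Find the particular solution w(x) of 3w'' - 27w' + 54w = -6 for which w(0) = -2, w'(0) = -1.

w = -1/9 - 31*exp(3*x)/9 + 14*exp(6*x)/9

Divide through by 3: w'' - 9w' + 18w = -2.
Characteristic equation r² - 9r + 18 = 0 factors as (r - 6)(r - 3) = 0, so r = 6, 3.
Hence w_h = C1*exp(6*x) + C2*exp(3*x).
For the particular solution try w_p = A0. Substituting and matching coefficients of each power of x gives A0 = -1/9, so w_p = -1/9.
General solution: w = -1/9 + C1*exp(6*x) + C2*exp(3*x).
Apply the initial conditions: w(0) = -1/9 + C1 + C2 = -2 and w'(0) = 3*C2 + 6*C1 = -1. Solving gives C1 = 14/9, C2 = -31/9.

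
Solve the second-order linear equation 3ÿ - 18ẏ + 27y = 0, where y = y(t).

Divide through by 3: y'' - 6y' + 9y = 0.
Characteristic equation r² - 6r + 9 = 0 has discriminant (-6)² - 4·(9) = 0, so r = 3 is a repeated root.
Hence y_h = (C1 + C2*t)*exp(3*t).

y = C1*exp(3*t) + C2*t*exp(3*t)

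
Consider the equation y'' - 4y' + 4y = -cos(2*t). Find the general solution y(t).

Characteristic equation r² - 4r + 4 = 0 has discriminant (-4)² - 4·(4) = 0, so r = 2 is a repeated root.
Hence y_h = (C1 + C2*t)*exp(2*t).
Try y_p = A*cos(2*t) + B*sin(2*t). Substituting and equating the coefficients of cos(2t) and sin(2t) gives A = 0, B = 1/8, so y_p = sin(2*t)/8.

y = sin(2*t)/8 + C1*exp(2*t) + C2*t*exp(2*t)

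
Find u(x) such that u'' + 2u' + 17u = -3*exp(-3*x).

Characteristic equation r² + 2r + 17 = 0 has discriminant (2)² - 4·(17) = -64 < 0, so r = -1 ± 4i.
Hence u_h = C1*cos(4*x)*exp(-x) + C2*exp(-x)*sin(4*x).
Try u_p = A*exp(-3*x). Substituting into the equation and dividing by exp(-3*x) gives A = -3/20, so u_p = -3*exp(-3*x)/20.

u = -3*exp(-3*x)/20 + C1*cos(4*x)*exp(-x) + C2*exp(-x)*sin(4*x)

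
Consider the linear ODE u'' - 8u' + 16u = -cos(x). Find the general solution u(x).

u = -15*cos(x)/289 + 8*sin(x)/289 + C1*exp(4*x) + C2*x*exp(4*x)

Characteristic equation r² - 8r + 16 = 0 has discriminant (-8)² - 4·(16) = 0, so r = 4 is a repeated root.
Hence u_h = (C1 + C2*x)*exp(4*x).
Try u_p = A*cos(x) + B*sin(x). Substituting and equating the coefficients of cos(x) and sin(x) gives A = -15/289, B = 8/289, so u_p = -15*cos(x)/289 + 8*sin(x)/289.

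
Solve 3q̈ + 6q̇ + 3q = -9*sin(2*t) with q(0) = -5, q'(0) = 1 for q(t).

Divide through by 3: q'' + 2q' + q = -3*sin(2*t).
Characteristic equation r² + 2r + 1 = 0 has discriminant (2)² - 4·(1) = 0, so r = -1 is a repeated root.
Hence q_h = (C1 + C2*t)*exp(-t).
Try q_p = A*cos(2*t) + B*sin(2*t). Substituting and equating the coefficients of cos(2t) and sin(2t) gives A = 12/25, B = 9/25, so q_p = 9*sin(2*t)/25 + 12*cos(2*t)/25.
General solution: q = 9*sin(2*t)/25 + 12*cos(2*t)/25 + C1*exp(-t) + C2*t*exp(-t).
Apply the initial conditions: q(0) = 12/25 + C1 = -5 and q'(0) = 18/25 + C2 - C1 = 1. Solving gives C1 = -137/25, C2 = -26/5.

q = -137*exp(-t)/25 + 9*sin(2*t)/25 + 12*cos(2*t)/25 - 26*t*exp(-t)/5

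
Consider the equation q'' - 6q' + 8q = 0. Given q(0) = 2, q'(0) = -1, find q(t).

q = -5*exp(4*t)/2 + 9*exp(2*t)/2

Characteristic equation r² - 6r + 8 = 0 factors as (r - 2)(r - 4) = 0, so r = 2, 4.
Hence q_h = C1*exp(2*t) + C2*exp(4*t).
Apply the initial conditions: q(0) = C1 + C2 = 2 and q'(0) = 2*C1 + 4*C2 = -1. Solving gives C1 = 9/2, C2 = -5/2.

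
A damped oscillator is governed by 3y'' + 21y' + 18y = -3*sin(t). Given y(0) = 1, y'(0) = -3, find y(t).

Divide through by 3: y'' + 7y' + 6y = -sin(t).
Characteristic equation r² + 7r + 6 = 0 factors as (r + 6)(r + 1) = 0, so r = -6, -1.
Hence y_h = C1*exp(-6*t) + C2*exp(-t).
Try y_p = A*cos(t) + B*sin(t). Substituting and equating the coefficients of cos(t) and sin(t) gives A = 7/74, B = -5/74, so y_p = -5*sin(t)/74 + 7*cos(t)/74.
General solution: y = -5*sin(t)/74 + 7*cos(t)/74 + C1*exp(-6*t) + C2*exp(-t).
Apply the initial conditions: y(0) = 7/74 + C1 + C2 = 1 and y'(0) = -5/74 - C2 - 6*C1 = -3. Solving gives C1 = 15/37, C2 = 1/2.

y = exp(-t)/2 - 5*sin(t)/74 + 7*cos(t)/74 + 15*exp(-6*t)/37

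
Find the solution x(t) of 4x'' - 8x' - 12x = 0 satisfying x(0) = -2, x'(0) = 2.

Divide through by 4: x'' - 2x' - 3x = 0.
Characteristic equation r² - 2r - 3 = 0 factors as (r + 1)(r - 3) = 0, so r = -1, 3.
Hence x_h = C1*exp(-t) + C2*exp(3*t).
Apply the initial conditions: x(0) = C1 + C2 = -2 and x'(0) = -C1 + 3*C2 = 2. Solving gives C1 = -2, C2 = 0.

x = -2*exp(-t)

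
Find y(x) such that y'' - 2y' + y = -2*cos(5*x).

Characteristic equation r² - 2r + 1 = 0 has discriminant (-2)² - 4·(1) = 0, so r = 1 is a repeated root.
Hence y_h = (C1 + C2*x)*exp(x).
Try y_p = A*cos(5*x) + B*sin(5*x). Substituting and equating the coefficients of cos(5x) and sin(5x) gives A = 12/169, B = 5/169, so y_p = 5*sin(5*x)/169 + 12*cos(5*x)/169.

y = 5*sin(5*x)/169 + 12*cos(5*x)/169 + C1*exp(x) + C2*x*exp(x)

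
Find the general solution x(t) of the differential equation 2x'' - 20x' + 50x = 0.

x = C1*exp(5*t) + C2*t*exp(5*t)

Divide through by 2: x'' - 10x' + 25x = 0.
Characteristic equation r² - 10r + 25 = 0 has discriminant (-10)² - 4·(25) = 0, so r = 5 is a repeated root.
Hence x_h = (C1 + C2*t)*exp(5*t).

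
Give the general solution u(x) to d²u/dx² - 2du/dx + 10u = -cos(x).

u = -9*cos(x)/85 + 2*sin(x)/85 + C1*cos(3*x)*exp(x) + C2*exp(x)*sin(3*x)

Characteristic equation r² - 2r + 10 = 0 has discriminant (-2)² - 4·(10) = -36 < 0, so r = 1 ± 3i.
Hence u_h = C1*cos(3*x)*exp(x) + C2*exp(x)*sin(3*x).
Try u_p = A*cos(x) + B*sin(x). Substituting and equating the coefficients of cos(x) and sin(x) gives A = -9/85, B = 2/85, so u_p = -9*cos(x)/85 + 2*sin(x)/85.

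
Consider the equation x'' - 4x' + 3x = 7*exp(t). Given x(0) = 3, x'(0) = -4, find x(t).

x = -7*exp(3*t)/4 + 19*exp(t)/4 - 7*t*exp(t)/2

Characteristic equation r² - 4r + 3 = 0 factors as (r - 1)(r - 3) = 0, so r = 1, 3.
Hence x_h = C1*exp(t) + C2*exp(3*t).
Since exp(t) solves the homogeneous equation (r = 1 is a root of multiplicity 1), multiply the trial by t. Try x_p = A*t*exp(t). Substituting into the equation and dividing by exp(t) gives A = -7/2, so x_p = -7*t*exp(t)/2.
General solution: x = C1*exp(t) + C2*exp(3*t) - 7*t*exp(t)/2.
Apply the initial conditions: x(0) = C1 + C2 = 3 and x'(0) = -7/2 + C1 + 3*C2 = -4. Solving gives C1 = 19/4, C2 = -7/4.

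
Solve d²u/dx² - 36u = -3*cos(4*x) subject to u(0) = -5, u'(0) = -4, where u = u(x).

u = -893*exp(6*x)/312 - 685*exp(-6*x)/312 + 3*cos(4*x)/52

Characteristic equation r² - 36 = 0 factors as (r + 6)(r - 6) = 0, so r = -6, 6.
Hence u_h = C1*exp(-6*x) + C2*exp(6*x).
Try u_p = A*cos(4*x) + B*sin(4*x). Substituting and equating the coefficients of cos(4x) and sin(4x) gives A = 3/52, B = 0, so u_p = 3*cos(4*x)/52.
General solution: u = 3*cos(4*x)/52 + C1*exp(-6*x) + C2*exp(6*x).
Apply the initial conditions: u(0) = 3/52 + C1 + C2 = -5 and u'(0) = -6*C1 + 6*C2 = -4. Solving gives C1 = -685/312, C2 = -893/312.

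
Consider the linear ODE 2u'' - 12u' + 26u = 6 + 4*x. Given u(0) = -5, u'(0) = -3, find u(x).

u = 51/169 + 2*x/13 - 896*cos(2*x)*exp(3*x)/169 + 2155*exp(3*x)*sin(2*x)/338

Divide through by 2: u'' - 6u' + 13u = 3 + 2*x.
Characteristic equation r² - 6r + 13 = 0 has discriminant (-6)² - 4·(13) = -16 < 0, so r = 3 ± 2i.
Hence u_h = C1*cos(2*x)*exp(3*x) + C2*exp(3*x)*sin(2*x).
For the particular solution try u_p = A0 + A1*x. Substituting and matching coefficients of each power of x gives A0 = 51/169, A1 = 2/13, so u_p = 51/169 + 2*x/13.
General solution: u = 51/169 + 2*x/13 + C1*cos(2*x)*exp(3*x) + C2*exp(3*x)*sin(2*x).
Apply the initial conditions: u(0) = 51/169 + C1 = -5 and u'(0) = 2/13 + 2*C2 + 3*C1 = -3. Solving gives C1 = -896/169, C2 = 2155/338.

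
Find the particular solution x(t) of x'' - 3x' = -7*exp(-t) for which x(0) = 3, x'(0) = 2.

x = 14/3 - 7*exp(-t)/4 + exp(3*t)/12

Characteristic equation r² - 3r = 0 factors as (r - 3)r = 0, so r = 3, 0.
Hence x_h = C1*exp(3*t) + C2.
Try x_p = A*exp(-t). Substituting into the equation and dividing by exp(-t) gives A = -7/4, so x_p = -7*exp(-t)/4.
General solution: x = C2 - 7*exp(-t)/4 + C1*exp(3*t).
Apply the initial conditions: x(0) = -7/4 + C1 + C2 = 3 and x'(0) = 7/4 + 3*C1 = 2. Solving gives C1 = 1/12, C2 = 14/3.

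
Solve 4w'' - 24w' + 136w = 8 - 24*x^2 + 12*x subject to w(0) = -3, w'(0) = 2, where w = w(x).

w = 725/9826 - 3*x**2/17 + 15*x/578 - 30203*cos(5*x)*exp(3*x)/9826 + 55003*exp(3*x)*sin(5*x)/24565

Divide through by 4: w'' - 6w' + 34w = 2 - 6*x^2 + 3*x.
Characteristic equation r² - 6r + 34 = 0 has discriminant (-6)² - 4·(34) = -100 < 0, so r = 3 ± 5i.
Hence w_h = C1*cos(5*x)*exp(3*x) + C2*exp(3*x)*sin(5*x).
For the particular solution try w_p = A0 + A1*x + A2*x^2. Substituting and matching coefficients of each power of x gives A0 = 725/9826, A1 = 15/578, A2 = -3/17, so w_p = 725/9826 - 3*x^2/17 + 15*x/578.
General solution: w = 725/9826 - 3*x^2/17 + 15*x/578 + C1*cos(5*x)*exp(3*x) + C2*exp(3*x)*sin(5*x).
Apply the initial conditions: w(0) = 725/9826 + C1 = -3 and w'(0) = 15/578 + 3*C1 + 5*C2 = 2. Solving gives C1 = -30203/9826, C2 = 55003/24565.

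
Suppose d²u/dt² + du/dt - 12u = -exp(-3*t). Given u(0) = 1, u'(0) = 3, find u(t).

Characteristic equation r² + r - 12 = 0 factors as (r + 4)(r - 3) = 0, so r = -4, 3.
Hence u_h = C1*exp(-4*t) + C2*exp(3*t).
Try u_p = A*exp(-3*t). Substituting into the equation and dividing by exp(-3*t) gives A = 1/6, so u_p = exp(-3*t)/6.
General solution: u = exp(-3*t)/6 + C1*exp(-4*t) + C2*exp(3*t).
Apply the initial conditions: u(0) = 1/6 + C1 + C2 = 1 and u'(0) = -1/2 - 4*C1 + 3*C2 = 3. Solving gives C1 = -1/7, C2 = 41/42.

u = -exp(-4*t)/7 + exp(-3*t)/6 + 41*exp(3*t)/42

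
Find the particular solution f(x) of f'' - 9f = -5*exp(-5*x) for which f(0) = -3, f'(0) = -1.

Characteristic equation r² - 9 = 0 factors as (r - 3)(r + 3) = 0, so r = 3, -3.
Hence f_h = C1*exp(3*x) + C2*exp(-3*x).
Try f_p = A*exp(-5*x). Substituting into the equation and dividing by exp(-5*x) gives A = -5/16, so f_p = -5*exp(-5*x)/16.
General solution: f = -5*exp(-5*x)/16 + C1*exp(3*x) + C2*exp(-3*x).
Apply the initial conditions: f(0) = -5/16 + C1 + C2 = -3 and f'(0) = 25/16 - 3*C2 + 3*C1 = -1. Solving gives C1 = -85/48, C2 = -11/12.

f = -85*exp(3*x)/48 - 11*exp(-3*x)/12 - 5*exp(-5*x)/16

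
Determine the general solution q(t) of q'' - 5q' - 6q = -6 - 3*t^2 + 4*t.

q = 29/12 + t**2/2 - 3*t/2 + C1*exp(-t) + C2*exp(6*t)

Characteristic equation r² - 5r - 6 = 0 factors as (r + 1)(r - 6) = 0, so r = -1, 6.
Hence q_h = C1*exp(-t) + C2*exp(6*t).
For the particular solution try q_p = A0 + A1*t + A2*t^2. Substituting and matching coefficients of each power of t gives A0 = 29/12, A1 = -3/2, A2 = 1/2, so q_p = 29/12 + t^2/2 - 3*t/2.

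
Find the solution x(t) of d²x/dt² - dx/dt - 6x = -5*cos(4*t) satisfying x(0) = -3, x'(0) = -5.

Characteristic equation r² - r - 6 = 0 factors as (r + 2)(r - 3) = 0, so r = -2, 3.
Hence x_h = C1*exp(-2*t) + C2*exp(3*t).
Try x_p = A*cos(4*t) + B*sin(4*t). Substituting and equating the coefficients of cos(4t) and sin(4t) gives A = 11/50, B = 1/25, so x_p = sin(4*t)/25 + 11*cos(4*t)/50.
General solution: x = sin(4*t)/25 + 11*cos(4*t)/50 + C1*exp(-2*t) + C2*exp(3*t).
Apply the initial conditions: x(0) = 11/50 + C1 + C2 = -3 and x'(0) = 4/25 - 2*C1 + 3*C2 = -5. Solving gives C1 = -9/10, C2 = -58/25.

x = -58*exp(3*t)/25 - 9*exp(-2*t)/10 + sin(4*t)/25 + 11*cos(4*t)/50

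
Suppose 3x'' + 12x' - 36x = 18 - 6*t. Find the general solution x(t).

Divide through by 3: x'' + 4x' - 12x = 6 - 2*t.
Characteristic equation r² + 4r - 12 = 0 factors as (r + 6)(r - 2) = 0, so r = -6, 2.
Hence x_h = C1*exp(-6*t) + C2*exp(2*t).
For the particular solution try x_p = A0 + A1*t. Substituting and matching coefficients of each power of t gives A0 = -4/9, A1 = 1/6, so x_p = -4/9 + t/6.

x = -4/9 + t/6 + C1*exp(-6*t) + C2*exp(2*t)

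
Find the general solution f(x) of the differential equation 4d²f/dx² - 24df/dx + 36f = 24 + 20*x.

Divide through by 4: f'' - 6f' + 9f = 6 + 5*x.
Characteristic equation r² - 6r + 9 = 0 has discriminant (-6)² - 4·(9) = 0, so r = 3 is a repeated root.
Hence f_h = (C1 + C2*x)*exp(3*x).
For the particular solution try f_p = A0 + A1*x. Substituting and matching coefficients of each power of x gives A0 = 28/27, A1 = 5/9, so f_p = 28/27 + 5*x/9.

f = 28/27 + 5*x/9 + C1*exp(3*x) + C2*x*exp(3*x)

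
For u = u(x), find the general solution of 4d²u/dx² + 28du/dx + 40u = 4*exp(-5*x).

u = C1*exp(-5*x) + C2*exp(-2*x) - x*exp(-5*x)/3

Divide through by 4: u'' + 7u' + 10u = exp(-5*x).
Characteristic equation r² + 7r + 10 = 0 factors as (r + 5)(r + 2) = 0, so r = -5, -2.
Hence u_h = C1*exp(-5*x) + C2*exp(-2*x).
Since exp(-5*x) solves the homogeneous equation (r = -5 is a root of multiplicity 1), multiply the trial by x. Try u_p = A*x*exp(-5*x). Substituting into the equation and dividing by exp(-5*x) gives A = -1/3, so u_p = -x*exp(-5*x)/3.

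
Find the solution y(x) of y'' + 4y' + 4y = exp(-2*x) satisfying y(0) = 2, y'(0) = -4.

y = 2*exp(-2*x) + x**2*exp(-2*x)/2

Characteristic equation r² + 4r + 4 = 0 has discriminant (4)² - 4·(4) = 0, so r = -2 is a repeated root.
Hence y_h = (C1 + C2*x)*exp(-2*x).
Since exp(-2*x) solves the homogeneous equation (r = -2 is a root of multiplicity 2), multiply the trial by x^2. Try y_p = A*x^2*exp(-2*x). Substituting into the equation and dividing by exp(-2*x) gives A = 1/2, so y_p = x^2*exp(-2*x)/2.
General solution: y = C1*exp(-2*x) + x^2*exp(-2*x)/2 + C2*x*exp(-2*x).
Apply the initial conditions: y(0) = C1 = 2 and y'(0) = C2 - 2*C1 = -4. Solving gives C1 = 2, C2 = 0.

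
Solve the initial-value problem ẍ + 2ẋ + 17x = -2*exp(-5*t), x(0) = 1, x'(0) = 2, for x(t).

Characteristic equation r² + 2r + 17 = 0 has discriminant (2)² - 4·(17) = -64 < 0, so r = -1 ± 4i.
Hence x_h = C1*cos(4*t)*exp(-t) + C2*exp(-t)*sin(4*t).
Try x_p = A*exp(-5*t). Substituting into the equation and dividing by exp(-5*t) gives A = -1/16, so x_p = -exp(-5*t)/16.
General solution: x = -exp(-5*t)/16 + C1*cos(4*t)*exp(-t) + C2*exp(-t)*sin(4*t).
Apply the initial conditions: x(0) = -1/16 + C1 = 1 and x'(0) = 5/16 - C1 + 4*C2 = 2. Solving gives C1 = 17/16, C2 = 11/16.

x = -exp(-5*t)/16 + 11*exp(-t)*sin(4*t)/16 + 17*cos(4*t)*exp(-t)/16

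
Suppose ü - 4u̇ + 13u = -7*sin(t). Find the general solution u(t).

Characteristic equation r² - 4r + 13 = 0 has discriminant (-4)² - 4·(13) = -36 < 0, so r = 2 ± 3i.
Hence u_h = C1*cos(3*t)*exp(2*t) + C2*exp(2*t)*sin(3*t).
Try u_p = A*cos(t) + B*sin(t). Substituting and equating the coefficients of cos(t) and sin(t) gives A = -7/40, B = -21/40, so u_p = -21*sin(t)/40 - 7*cos(t)/40.

u = -21*sin(t)/40 - 7*cos(t)/40 + C1*cos(3*t)*exp(2*t) + C2*exp(2*t)*sin(3*t)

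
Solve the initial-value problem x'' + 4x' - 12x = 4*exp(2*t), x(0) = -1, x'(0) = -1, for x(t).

x = -15*exp(2*t)/16 - exp(-6*t)/16 + t*exp(2*t)/2

Characteristic equation r² + 4r - 12 = 0 factors as (r + 6)(r - 2) = 0, so r = -6, 2.
Hence x_h = C1*exp(-6*t) + C2*exp(2*t).
Since exp(2*t) solves the homogeneous equation (r = 2 is a root of multiplicity 1), multiply the trial by t. Try x_p = A*t*exp(2*t). Substituting into the equation and dividing by exp(2*t) gives A = 1/2, so x_p = t*exp(2*t)/2.
General solution: x = C1*exp(-6*t) + C2*exp(2*t) + t*exp(2*t)/2.
Apply the initial conditions: x(0) = C1 + C2 = -1 and x'(0) = 1/2 - 6*C1 + 2*C2 = -1. Solving gives C1 = -1/16, C2 = -15/16.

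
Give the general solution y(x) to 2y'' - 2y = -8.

y = 4 + C1*exp(-x) + C2*exp(x)

Divide through by 2: y'' - y = -4.
Characteristic equation r² - 1 = 0 factors as (r + 1)(r - 1) = 0, so r = -1, 1.
Hence y_h = C1*exp(-x) + C2*exp(x).
For the particular solution try y_p = A0. Substituting and matching coefficients of each power of x gives A0 = 4, so y_p = 4.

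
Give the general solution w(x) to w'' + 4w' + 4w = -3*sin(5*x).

w = 60*cos(5*x)/841 + 63*sin(5*x)/841 + C1*exp(-2*x) + C2*x*exp(-2*x)

Characteristic equation r² + 4r + 4 = 0 has discriminant (4)² - 4·(4) = 0, so r = -2 is a repeated root.
Hence w_h = (C1 + C2*x)*exp(-2*x).
Try w_p = A*cos(5*x) + B*sin(5*x). Substituting and equating the coefficients of cos(5x) and sin(5x) gives A = 60/841, B = 63/841, so w_p = 60*cos(5*x)/841 + 63*sin(5*x)/841.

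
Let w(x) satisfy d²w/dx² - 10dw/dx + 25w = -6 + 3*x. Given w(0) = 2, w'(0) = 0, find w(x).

Characteristic equation r² - 10r + 25 = 0 has discriminant (-10)² - 4·(25) = 0, so r = 5 is a repeated root.
Hence w_h = (C1 + C2*x)*exp(5*x).
For the particular solution try w_p = A0 + A1*x. Substituting and matching coefficients of each power of x gives A0 = -24/125, A1 = 3/25, so w_p = -24/125 + 3*x/25.
General solution: w = -24/125 + 3*x/25 + C1*exp(5*x) + C2*x*exp(5*x).
Apply the initial conditions: w(0) = -24/125 + C1 = 2 and w'(0) = 3/25 + C2 + 5*C1 = 0. Solving gives C1 = 274/125, C2 = -277/25.

w = -24/125 + 3*x/25 + 274*exp(5*x)/125 - 277*x*exp(5*x)/25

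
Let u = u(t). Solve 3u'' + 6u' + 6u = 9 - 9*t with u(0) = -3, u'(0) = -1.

u = 3 - 3*t/2 - 6*cos(t)*exp(-t) - 11*exp(-t)*sin(t)/2

Divide through by 3: u'' + 2u' + 2u = 3 - 3*t.
Characteristic equation r² + 2r + 2 = 0 has discriminant (2)² - 4·(2) = -4 < 0, so r = -1 ± i.
Hence u_h = C1*cos(t)*exp(-t) + C2*exp(-t)*sin(t).
For the particular solution try u_p = A0 + A1*t. Substituting and matching coefficients of each power of t gives A0 = 3, A1 = -3/2, so u_p = 3 - 3*t/2.
General solution: u = 3 - 3*t/2 + C1*cos(t)*exp(-t) + C2*exp(-t)*sin(t).
Apply the initial conditions: u(0) = 3 + C1 = -3 and u'(0) = -3/2 + C2 - C1 = -1. Solving gives C1 = -6, C2 = -11/2.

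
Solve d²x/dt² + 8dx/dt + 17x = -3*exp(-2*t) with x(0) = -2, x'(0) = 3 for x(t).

Characteristic equation r² + 8r + 17 = 0 has discriminant (8)² - 4·(17) = -4 < 0, so r = -4 ± i.
Hence x_h = C1*cos(t)*exp(-4*t) + C2*exp(-4*t)*sin(t).
Try x_p = A*exp(-2*t). Substituting into the equation and dividing by exp(-2*t) gives A = -3/5, so x_p = -3*exp(-2*t)/5.
General solution: x = -3*exp(-2*t)/5 + C1*cos(t)*exp(-4*t) + C2*exp(-4*t)*sin(t).
Apply the initial conditions: x(0) = -3/5 + C1 = -2 and x'(0) = 6/5 + C2 - 4*C1 = 3. Solving gives C1 = -7/5, C2 = -19/5.

x = -3*exp(-2*t)/5 - 19*exp(-4*t)*sin(t)/5 - 7*cos(t)*exp(-4*t)/5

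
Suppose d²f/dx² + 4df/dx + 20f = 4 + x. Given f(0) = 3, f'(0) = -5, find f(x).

f = 19/100 + x/20 + 57*exp(-2*x)*sin(4*x)/400 + 281*cos(4*x)*exp(-2*x)/100

Characteristic equation r² + 4r + 20 = 0 has discriminant (4)² - 4·(20) = -64 < 0, so r = -2 ± 4i.
Hence f_h = C1*cos(4*x)*exp(-2*x) + C2*exp(-2*x)*sin(4*x).
For the particular solution try f_p = A0 + A1*x. Substituting and matching coefficients of each power of x gives A0 = 19/100, A1 = 1/20, so f_p = 19/100 + x/20.
General solution: f = 19/100 + x/20 + C1*cos(4*x)*exp(-2*x) + C2*exp(-2*x)*sin(4*x).
Apply the initial conditions: f(0) = 19/100 + C1 = 3 and f'(0) = 1/20 - 2*C1 + 4*C2 = -5. Solving gives C1 = 281/100, C2 = 57/400.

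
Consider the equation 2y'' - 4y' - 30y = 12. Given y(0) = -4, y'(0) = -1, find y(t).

Divide through by 2: y'' - 2y' - 15y = 6.
Characteristic equation r² - 2r - 15 = 0 factors as (r + 3)(r - 5) = 0, so r = -3, 5.
Hence y_h = C1*exp(-3*t) + C2*exp(5*t).
For the particular solution try y_p = A0. Substituting and matching coefficients of each power of t gives A0 = -2/5, so y_p = -2/5.
General solution: y = -2/5 + C1*exp(-3*t) + C2*exp(5*t).
Apply the initial conditions: y(0) = -2/5 + C1 + C2 = -4 and y'(0) = -3*C1 + 5*C2 = -1. Solving gives C1 = -17/8, C2 = -59/40.

y = -2/5 - 59*exp(5*t)/40 - 17*exp(-3*t)/8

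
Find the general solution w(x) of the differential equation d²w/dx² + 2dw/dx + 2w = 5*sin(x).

Characteristic equation r² + 2r + 2 = 0 has discriminant (2)² - 4·(2) = -4 < 0, so r = -1 ± i.
Hence w_h = C1*cos(x)*exp(-x) + C2*exp(-x)*sin(x).
Try w_p = A*cos(x) + B*sin(x). Substituting and equating the coefficients of cos(x) and sin(x) gives A = -2, B = 1, so w_p = -2*cos(x) + sin(x).

w = -2*cos(x) + C1*cos(x)*exp(-x) + C2*exp(-x)*sin(x) + sin(x)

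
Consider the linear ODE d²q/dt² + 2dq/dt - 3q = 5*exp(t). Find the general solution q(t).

Characteristic equation r² + 2r - 3 = 0 factors as (r - 1)(r + 3) = 0, so r = 1, -3.
Hence q_h = C1*exp(t) + C2*exp(-3*t).
Since exp(t) solves the homogeneous equation (r = 1 is a root of multiplicity 1), multiply the trial by t. Try q_p = A*t*exp(t). Substituting into the equation and dividing by exp(t) gives A = 5/4, so q_p = 5*t*exp(t)/4.

q = C1*exp(t) + C2*exp(-3*t) + 5*t*exp(t)/4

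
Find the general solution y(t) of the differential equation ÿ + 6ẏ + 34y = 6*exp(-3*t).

Characteristic equation r² + 6r + 34 = 0 has discriminant (6)² - 4·(34) = -100 < 0, so r = -3 ± 5i.
Hence y_h = C1*cos(5*t)*exp(-3*t) + C2*exp(-3*t)*sin(5*t).
Try y_p = A*exp(-3*t). Substituting into the equation and dividing by exp(-3*t) gives A = 6/25, so y_p = 6*exp(-3*t)/25.

y = 6*exp(-3*t)/25 + C1*cos(5*t)*exp(-3*t) + C2*exp(-3*t)*sin(5*t)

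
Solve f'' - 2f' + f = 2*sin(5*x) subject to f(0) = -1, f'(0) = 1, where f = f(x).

f = -174*exp(x)/169 - 12*sin(5*x)/169 + 5*cos(5*x)/169 + 31*x*exp(x)/13

Characteristic equation r² - 2r + 1 = 0 has discriminant (-2)² - 4·(1) = 0, so r = 1 is a repeated root.
Hence f_h = (C1 + C2*x)*exp(x).
Try f_p = A*cos(5*x) + B*sin(5*x). Substituting and equating the coefficients of cos(5x) and sin(5x) gives A = 5/169, B = -12/169, so f_p = -12*sin(5*x)/169 + 5*cos(5*x)/169.
General solution: f = -12*sin(5*x)/169 + 5*cos(5*x)/169 + C1*exp(x) + C2*x*exp(x).
Apply the initial conditions: f(0) = 5/169 + C1 = -1 and f'(0) = -60/169 + C1 + C2 = 1. Solving gives C1 = -174/169, C2 = 31/13.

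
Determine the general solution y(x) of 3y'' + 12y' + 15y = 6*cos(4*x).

y = -22*cos(4*x)/377 + 32*sin(4*x)/377 + C1*cos(x)*exp(-2*x) + C2*exp(-2*x)*sin(x)

Divide through by 3: y'' + 4y' + 5y = 2*cos(4*x).
Characteristic equation r² + 4r + 5 = 0 has discriminant (4)² - 4·(5) = -4 < 0, so r = -2 ± i.
Hence y_h = C1*cos(x)*exp(-2*x) + C2*exp(-2*x)*sin(x).
Try y_p = A*cos(4*x) + B*sin(4*x). Substituting and equating the coefficients of cos(4x) and sin(4x) gives A = -22/377, B = 32/377, so y_p = -22*cos(4*x)/377 + 32*sin(4*x)/377.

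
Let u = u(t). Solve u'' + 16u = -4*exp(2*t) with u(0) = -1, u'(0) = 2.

Characteristic equation r² + 16 = 0 has discriminant (0)² - 4·(16) = -64 < 0, so r = ± 4i.
Hence u_h = C1*cos(4*t) + C2*sin(4*t).
Try u_p = A*exp(2*t). Substituting into the equation and dividing by exp(2*t) gives A = -1/5, so u_p = -exp(2*t)/5.
General solution: u = -exp(2*t)/5 + C1*cos(4*t) + C2*sin(4*t).
Apply the initial conditions: u(0) = -1/5 + C1 = -1 and u'(0) = -2/5 + 4*C2 = 2. Solving gives C1 = -4/5, C2 = 3/5.

u = -4*cos(4*t)/5 - exp(2*t)/5 + 3*sin(4*t)/5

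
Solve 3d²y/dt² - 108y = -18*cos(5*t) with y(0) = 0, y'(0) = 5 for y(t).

Divide through by 3: y'' - 36y = -6*cos(5*t).
Characteristic equation r² - 36 = 0 factors as (r - 6)(r + 6) = 0, so r = 6, -6.
Hence y_h = C1*exp(6*t) + C2*exp(-6*t).
Try y_p = A*cos(5*t) + B*sin(5*t). Substituting and equating the coefficients of cos(5t) and sin(5t) gives A = 6/61, B = 0, so y_p = 6*cos(5*t)/61.
General solution: y = 6*cos(5*t)/61 + C1*exp(6*t) + C2*exp(-6*t).
Apply the initial conditions: y(0) = 6/61 + C1 + C2 = 0 and y'(0) = -6*C2 + 6*C1 = 5. Solving gives C1 = 269/732, C2 = -341/732.

y = -341*exp(-6*t)/732 + 6*cos(5*t)/61 + 269*exp(6*t)/732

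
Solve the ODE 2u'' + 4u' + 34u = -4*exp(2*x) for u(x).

Divide through by 2: u'' + 2u' + 17u = -2*exp(2*x).
Characteristic equation r² + 2r + 17 = 0 has discriminant (2)² - 4·(17) = -64 < 0, so r = -1 ± 4i.
Hence u_h = C1*cos(4*x)*exp(-x) + C2*exp(-x)*sin(4*x).
Try u_p = A*exp(2*x). Substituting into the equation and dividing by exp(2*x) gives A = -2/25, so u_p = -2*exp(2*x)/25.

u = -2*exp(2*x)/25 + C1*cos(4*x)*exp(-x) + C2*exp(-x)*sin(4*x)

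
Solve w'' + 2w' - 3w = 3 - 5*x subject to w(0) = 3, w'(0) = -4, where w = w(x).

w = 1/9 + 3*exp(x)/4 + 5*x/3 + 77*exp(-3*x)/36

Characteristic equation r² + 2r - 3 = 0 factors as (r - 1)(r + 3) = 0, so r = 1, -3.
Hence w_h = C1*exp(x) + C2*exp(-3*x).
For the particular solution try w_p = A0 + A1*x. Substituting and matching coefficients of each power of x gives A0 = 1/9, A1 = 5/3, so w_p = 1/9 + 5*x/3.
General solution: w = 1/9 + 5*x/3 + C1*exp(x) + C2*exp(-3*x).
Apply the initial conditions: w(0) = 1/9 + C1 + C2 = 3 and w'(0) = 5/3 + C1 - 3*C2 = -4. Solving gives C1 = 3/4, C2 = 77/36.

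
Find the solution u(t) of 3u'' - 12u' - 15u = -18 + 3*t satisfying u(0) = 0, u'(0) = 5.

u = 34/25 - 2*exp(-t) - t/5 + 16*exp(5*t)/25

Divide through by 3: u'' - 4u' - 5u = -6 + t.
Characteristic equation r² - 4r - 5 = 0 factors as (r + 1)(r - 5) = 0, so r = -1, 5.
Hence u_h = C1*exp(-t) + C2*exp(5*t).
For the particular solution try u_p = A0 + A1*t. Substituting and matching coefficients of each power of t gives A0 = 34/25, A1 = -1/5, so u_p = 34/25 - t/5.
General solution: u = 34/25 - t/5 + C1*exp(-t) + C2*exp(5*t).
Apply the initial conditions: u(0) = 34/25 + C1 + C2 = 0 and u'(0) = -1/5 - C1 + 5*C2 = 5. Solving gives C1 = -2, C2 = 16/25.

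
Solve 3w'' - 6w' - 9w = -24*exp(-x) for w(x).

w = C1*exp(3*x) + C2*exp(-x) + 2*x*exp(-x)

Divide through by 3: w'' - 2w' - 3w = -8*exp(-x).
Characteristic equation r² - 2r - 3 = 0 factors as (r - 3)(r + 1) = 0, so r = 3, -1.
Hence w_h = C1*exp(3*x) + C2*exp(-x).
Since exp(-x) solves the homogeneous equation (r = -1 is a root of multiplicity 1), multiply the trial by x. Try w_p = A*x*exp(-x). Substituting into the equation and dividing by exp(-x) gives A = 2, so w_p = 2*x*exp(-x).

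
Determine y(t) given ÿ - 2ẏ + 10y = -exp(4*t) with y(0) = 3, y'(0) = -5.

Characteristic equation r² - 2r + 10 = 0 has discriminant (-2)² - 4·(10) = -36 < 0, so r = 1 ± 3i.
Hence y_h = C1*cos(3*t)*exp(t) + C2*exp(t)*sin(3*t).
Try y_p = A*exp(4*t). Substituting into the equation and dividing by exp(4*t) gives A = -1/18, so y_p = -exp(4*t)/18.
General solution: y = -exp(4*t)/18 + C1*cos(3*t)*exp(t) + C2*exp(t)*sin(3*t).
Apply the initial conditions: y(0) = -1/18 + C1 = 3 and y'(0) = -2/9 + C1 + 3*C2 = -5. Solving gives C1 = 55/18, C2 = -47/18.

y = -exp(4*t)/18 - 47*exp(t)*sin(3*t)/18 + 55*cos(3*t)*exp(t)/18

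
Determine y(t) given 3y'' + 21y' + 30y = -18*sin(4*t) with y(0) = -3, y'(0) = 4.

Divide through by 3: y'' + 7y' + 10y = -6*sin(4*t).
Characteristic equation r² + 7r + 10 = 0 factors as (r + 2)(r + 5) = 0, so r = -2, -5.
Hence y_h = C1*exp(-2*t) + C2*exp(-5*t).
Try y_p = A*cos(4*t) + B*sin(4*t). Substituting and equating the coefficients of cos(4t) and sin(4t) gives A = 42/205, B = 9/205, so y_p = 9*sin(4*t)/205 + 42*cos(4*t)/205.
General solution: y = 9*sin(4*t)/205 + 42*cos(4*t)/205 + C1*exp(-2*t) + C2*exp(-5*t).
Apply the initial conditions: y(0) = 42/205 + C1 + C2 = -3 and y'(0) = 36/205 - 5*C2 - 2*C1 = 4. Solving gives C1 = -61/15, C2 = 106/123.

y = -61*exp(-2*t)/15 + 9*sin(4*t)/205 + 42*cos(4*t)/205 + 106*exp(-5*t)/123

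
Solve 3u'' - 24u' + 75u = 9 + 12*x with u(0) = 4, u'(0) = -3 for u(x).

u = 107/625 + 4*x/25 - 3849*exp(4*x)*sin(3*x)/625 + 2393*cos(3*x)*exp(4*x)/625

Divide through by 3: u'' - 8u' + 25u = 3 + 4*x.
Characteristic equation r² - 8r + 25 = 0 has discriminant (-8)² - 4·(25) = -36 < 0, so r = 4 ± 3i.
Hence u_h = C1*cos(3*x)*exp(4*x) + C2*exp(4*x)*sin(3*x).
For the particular solution try u_p = A0 + A1*x. Substituting and matching coefficients of each power of x gives A0 = 107/625, A1 = 4/25, so u_p = 107/625 + 4*x/25.
General solution: u = 107/625 + 4*x/25 + C1*cos(3*x)*exp(4*x) + C2*exp(4*x)*sin(3*x).
Apply the initial conditions: u(0) = 107/625 + C1 = 4 and u'(0) = 4/25 + 3*C2 + 4*C1 = -3. Solving gives C1 = 2393/625, C2 = -3849/625.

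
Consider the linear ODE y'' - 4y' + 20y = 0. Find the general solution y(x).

y = C1*cos(4*x)*exp(2*x) + C2*exp(2*x)*sin(4*x)

Characteristic equation r² - 4r + 20 = 0 has discriminant (-4)² - 4·(20) = -64 < 0, so r = 2 ± 4i.
Hence y_h = C1*cos(4*x)*exp(2*x) + C2*exp(2*x)*sin(4*x).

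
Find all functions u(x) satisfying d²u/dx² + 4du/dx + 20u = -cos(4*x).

u = -sin(4*x)/17 - cos(4*x)/68 + C1*cos(4*x)*exp(-2*x) + C2*exp(-2*x)*sin(4*x)

Characteristic equation r² + 4r + 20 = 0 has discriminant (4)² - 4·(20) = -64 < 0, so r = -2 ± 4i.
Hence u_h = C1*cos(4*x)*exp(-2*x) + C2*exp(-2*x)*sin(4*x).
Try u_p = A*cos(4*x) + B*sin(4*x). Substituting and equating the coefficients of cos(4x) and sin(4x) gives A = -1/68, B = -1/17, so u_p = -sin(4*x)/17 - cos(4*x)/68.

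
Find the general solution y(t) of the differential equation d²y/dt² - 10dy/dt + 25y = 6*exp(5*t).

y = C1*exp(5*t) + 3*t**2*exp(5*t) + C2*t*exp(5*t)

Characteristic equation r² - 10r + 25 = 0 has discriminant (-10)² - 4·(25) = 0, so r = 5 is a repeated root.
Hence y_h = (C1 + C2*t)*exp(5*t).
Since exp(5*t) solves the homogeneous equation (r = 5 is a root of multiplicity 2), multiply the trial by t^2. Try y_p = A*t^2*exp(5*t). Substituting into the equation and dividing by exp(5*t) gives A = 3, so y_p = 3*t^2*exp(5*t).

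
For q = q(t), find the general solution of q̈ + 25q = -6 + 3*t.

q = -6/25 + 3*t/25 + C1*cos(5*t) + C2*sin(5*t)

Characteristic equation r² + 25 = 0 has discriminant (0)² - 4·(25) = -100 < 0, so r = ± 5i.
Hence q_h = C1*cos(5*t) + C2*sin(5*t).
For the particular solution try q_p = A0 + A1*t. Substituting and matching coefficients of each power of t gives A0 = -6/25, A1 = 3/25, so q_p = -6/25 + 3*t/25.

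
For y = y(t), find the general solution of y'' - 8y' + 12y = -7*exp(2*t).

Characteristic equation r² - 8r + 12 = 0 factors as (r - 2)(r - 6) = 0, so r = 2, 6.
Hence y_h = C1*exp(2*t) + C2*exp(6*t).
Since exp(2*t) solves the homogeneous equation (r = 2 is a root of multiplicity 1), multiply the trial by t. Try y_p = A*t*exp(2*t). Substituting into the equation and dividing by exp(2*t) gives A = 7/4, so y_p = 7*t*exp(2*t)/4.

y = C1*exp(2*t) + C2*exp(6*t) + 7*t*exp(2*t)/4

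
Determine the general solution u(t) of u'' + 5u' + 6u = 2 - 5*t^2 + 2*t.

u = -89/108 - 5*t**2/6 + 31*t/18 + C1*exp(-2*t) + C2*exp(-3*t)

Characteristic equation r² + 5r + 6 = 0 factors as (r + 2)(r + 3) = 0, so r = -2, -3.
Hence u_h = C1*exp(-2*t) + C2*exp(-3*t).
For the particular solution try u_p = A0 + A1*t + A2*t^2. Substituting and matching coefficients of each power of t gives A0 = -89/108, A1 = 31/18, A2 = -5/6, so u_p = -89/108 - 5*t^2/6 + 31*t/18.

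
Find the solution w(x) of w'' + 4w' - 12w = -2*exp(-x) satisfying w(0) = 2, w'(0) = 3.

w = 2*exp(-x)/15 + 3*exp(-6*x)/40 + 43*exp(2*x)/24

Characteristic equation r² + 4r - 12 = 0 factors as (r - 2)(r + 6) = 0, so r = 2, -6.
Hence w_h = C1*exp(2*x) + C2*exp(-6*x).
Try w_p = A*exp(-x). Substituting into the equation and dividing by exp(-x) gives A = 2/15, so w_p = 2*exp(-x)/15.
General solution: w = 2*exp(-x)/15 + C1*exp(2*x) + C2*exp(-6*x).
Apply the initial conditions: w(0) = 2/15 + C1 + C2 = 2 and w'(0) = -2/15 - 6*C2 + 2*C1 = 3. Solving gives C1 = 43/24, C2 = 3/40.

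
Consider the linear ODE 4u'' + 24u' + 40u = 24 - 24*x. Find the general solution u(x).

Divide through by 4: u'' + 6u' + 10u = 6 - 6*x.
Characteristic equation r² + 6r + 10 = 0 has discriminant (6)² - 4·(10) = -4 < 0, so r = -3 ± i.
Hence u_h = C1*cos(x)*exp(-3*x) + C2*exp(-3*x)*sin(x).
For the particular solution try u_p = A0 + A1*x. Substituting and matching coefficients of each power of x gives A0 = 24/25, A1 = -3/5, so u_p = 24/25 - 3*x/5.

u = 24/25 - 3*x/5 + C1*cos(x)*exp(-3*x) + C2*exp(-3*x)*sin(x)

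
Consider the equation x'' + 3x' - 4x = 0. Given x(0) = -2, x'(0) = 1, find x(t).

x = -7*exp(t)/5 - 3*exp(-4*t)/5

Characteristic equation r² + 3r - 4 = 0 factors as (r + 4)(r - 1) = 0, so r = -4, 1.
Hence x_h = C1*exp(-4*t) + C2*exp(t).
Apply the initial conditions: x(0) = C1 + C2 = -2 and x'(0) = C2 - 4*C1 = 1. Solving gives C1 = -3/5, C2 = -7/5.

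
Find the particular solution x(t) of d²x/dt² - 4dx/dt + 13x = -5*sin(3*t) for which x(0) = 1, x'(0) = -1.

Characteristic equation r² - 4r + 13 = 0 has discriminant (-4)² - 4·(13) = -36 < 0, so r = 2 ± 3i.
Hence x_h = C1*cos(3*t)*exp(2*t) + C2*exp(2*t)*sin(3*t).
Try x_p = A*cos(3*t) + B*sin(3*t). Substituting and equating the coefficients of cos(3t) and sin(3t) gives A = -3/8, B = -1/8, so x_p = -3*cos(3*t)/8 - sin(3*t)/8.
General solution: x = -3*cos(3*t)/8 - sin(3*t)/8 + C1*cos(3*t)*exp(2*t) + C2*exp(2*t)*sin(3*t).
Apply the initial conditions: x(0) = -3/8 + C1 = 1 and x'(0) = -3/8 + 2*C1 + 3*C2 = -1. Solving gives C1 = 11/8, C2 = -9/8.

x = -3*cos(3*t)/8 - sin(3*t)/8 - 9*exp(2*t)*sin(3*t)/8 + 11*cos(3*t)*exp(2*t)/8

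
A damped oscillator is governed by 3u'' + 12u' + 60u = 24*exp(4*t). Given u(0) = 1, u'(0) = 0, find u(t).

Divide through by 3: u'' + 4u' + 20u = 8*exp(4*t).
Characteristic equation r² + 4r + 20 = 0 has discriminant (4)² - 4·(20) = -64 < 0, so r = -2 ± 4i.
Hence u_h = C1*cos(4*t)*exp(-2*t) + C2*exp(-2*t)*sin(4*t).
Try u_p = A*exp(4*t). Substituting into the equation and dividing by exp(4*t) gives A = 2/13, so u_p = 2*exp(4*t)/13.
General solution: u = 2*exp(4*t)/13 + C1*cos(4*t)*exp(-2*t) + C2*exp(-2*t)*sin(4*t).
Apply the initial conditions: u(0) = 2/13 + C1 = 1 and u'(0) = 8/13 - 2*C1 + 4*C2 = 0. Solving gives C1 = 11/13, C2 = 7/26.

u = 2*exp(4*t)/13 + 7*exp(-2*t)*sin(4*t)/26 + 11*cos(4*t)*exp(-2*t)/13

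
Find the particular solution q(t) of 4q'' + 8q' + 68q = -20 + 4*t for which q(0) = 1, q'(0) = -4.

q = -87/289 + t/17 - 797*exp(-t)*sin(4*t)/1156 + 376*cos(4*t)*exp(-t)/289

Divide through by 4: q'' + 2q' + 17q = -5 + t.
Characteristic equation r² + 2r + 17 = 0 has discriminant (2)² - 4·(17) = -64 < 0, so r = -1 ± 4i.
Hence q_h = C1*cos(4*t)*exp(-t) + C2*exp(-t)*sin(4*t).
For the particular solution try q_p = A0 + A1*t. Substituting and matching coefficients of each power of t gives A0 = -87/289, A1 = 1/17, so q_p = -87/289 + t/17.
General solution: q = -87/289 + t/17 + C1*cos(4*t)*exp(-t) + C2*exp(-t)*sin(4*t).
Apply the initial conditions: q(0) = -87/289 + C1 = 1 and q'(0) = 1/17 - C1 + 4*C2 = -4. Solving gives C1 = 376/289, C2 = -797/1156.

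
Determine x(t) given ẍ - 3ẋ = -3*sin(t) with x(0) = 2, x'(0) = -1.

x = 10/3 - 13*exp(3*t)/30 - 9*cos(t)/10 + 3*sin(t)/10

Characteristic equation r² - 3r = 0 factors as (r - 3)r = 0, so r = 3, 0.
Hence x_h = C1*exp(3*t) + C2.
Try x_p = A*cos(t) + B*sin(t). Substituting and equating the coefficients of cos(t) and sin(t) gives A = -9/10, B = 3/10, so x_p = -9*cos(t)/10 + 3*sin(t)/10.
General solution: x = C2 - 9*cos(t)/10 + 3*sin(t)/10 + C1*exp(3*t).
Apply the initial conditions: x(0) = -9/10 + C1 + C2 = 2 and x'(0) = 3/10 + 3*C1 = -1. Solving gives C1 = -13/30, C2 = 10/3.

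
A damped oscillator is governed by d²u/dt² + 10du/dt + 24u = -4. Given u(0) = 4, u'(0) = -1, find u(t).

u = -1/6 + 12*exp(-4*t) - 47*exp(-6*t)/6

Characteristic equation r² + 10r + 24 = 0 factors as (r + 4)(r + 6) = 0, so r = -4, -6.
Hence u_h = C1*exp(-4*t) + C2*exp(-6*t).
For the particular solution try u_p = A0. Substituting and matching coefficients of each power of t gives A0 = -1/6, so u_p = -1/6.
General solution: u = -1/6 + C1*exp(-4*t) + C2*exp(-6*t).
Apply the initial conditions: u(0) = -1/6 + C1 + C2 = 4 and u'(0) = -6*C2 - 4*C1 = -1. Solving gives C1 = 12, C2 = -47/6.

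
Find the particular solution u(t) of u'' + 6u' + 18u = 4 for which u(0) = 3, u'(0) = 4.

u = 2/9 + 25*cos(3*t)*exp(-3*t)/9 + 37*exp(-3*t)*sin(3*t)/9

Characteristic equation r² + 6r + 18 = 0 has discriminant (6)² - 4·(18) = -36 < 0, so r = -3 ± 3i.
Hence u_h = C1*cos(3*t)*exp(-3*t) + C2*exp(-3*t)*sin(3*t).
For the particular solution try u_p = A0. Substituting and matching coefficients of each power of t gives A0 = 2/9, so u_p = 2/9.
General solution: u = 2/9 + C1*cos(3*t)*exp(-3*t) + C2*exp(-3*t)*sin(3*t).
Apply the initial conditions: u(0) = 2/9 + C1 = 3 and u'(0) = -3*C1 + 3*C2 = 4. Solving gives C1 = 25/9, C2 = 37/9.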